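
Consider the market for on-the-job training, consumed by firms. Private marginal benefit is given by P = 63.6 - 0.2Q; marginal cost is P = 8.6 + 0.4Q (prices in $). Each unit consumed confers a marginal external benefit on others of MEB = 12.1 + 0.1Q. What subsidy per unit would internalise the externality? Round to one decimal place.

Social marginal benefit = demand + MEB = 75.7 - 0.1Q.
Set SMB = MC: 75.7 - 0.1Q = 8.6 + 0.4Q → Q* = 134.2000.
The Pigouvian subsidy equals MEB at Q*: 12.1 + 0.1×134.2000 = 25.5200.

subsidy = $25.5 per unit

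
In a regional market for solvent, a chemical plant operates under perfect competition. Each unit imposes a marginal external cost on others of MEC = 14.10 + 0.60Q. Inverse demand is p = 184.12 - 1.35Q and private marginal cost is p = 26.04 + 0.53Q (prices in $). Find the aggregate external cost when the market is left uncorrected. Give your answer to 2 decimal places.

Market equilibrium (private): 26.04 + 0.53Q = 184.12 - 1.35Q → Q_m = 84.0851.
Total external cost = ∫₀^{Q_m} (14.10 + 0.60Q) dQ = 14.10×84.0851 + ½×0.60×84.0851² = 3306.6911.

$3306.69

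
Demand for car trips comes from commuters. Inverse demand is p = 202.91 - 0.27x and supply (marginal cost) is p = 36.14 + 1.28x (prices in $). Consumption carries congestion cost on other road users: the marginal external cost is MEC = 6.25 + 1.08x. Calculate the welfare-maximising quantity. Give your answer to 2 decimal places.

x* = 61.03

Social marginal benefit = demand − MEC = 196.66 - 1.35x.
Set SMB = MC: 196.66 - 1.35x = 36.14 + 1.28x → x* = 61.0342.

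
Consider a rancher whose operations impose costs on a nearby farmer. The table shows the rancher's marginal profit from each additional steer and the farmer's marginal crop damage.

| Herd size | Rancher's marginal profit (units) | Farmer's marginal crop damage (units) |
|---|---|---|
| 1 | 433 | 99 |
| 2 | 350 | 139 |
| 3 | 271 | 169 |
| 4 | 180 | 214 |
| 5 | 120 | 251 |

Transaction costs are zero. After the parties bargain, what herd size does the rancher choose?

Bargaining reaches the level where marginal profit last exceeds marginal crop damage.
That holds through level 3 (271 ≥ 169) but not at 4 (180 < 214).

3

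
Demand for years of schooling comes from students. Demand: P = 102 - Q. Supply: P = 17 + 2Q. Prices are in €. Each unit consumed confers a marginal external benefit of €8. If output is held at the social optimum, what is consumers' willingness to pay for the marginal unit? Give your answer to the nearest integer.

P = €71

Social marginal benefit = demand + MEB = 110 - Q.
Set SMB = MC: 110 - Q = 17 + 2Q → Q* = 31.0000.
Consumer price on the demand curve at Q*: 102 − 1×31.0000 = 71.0000.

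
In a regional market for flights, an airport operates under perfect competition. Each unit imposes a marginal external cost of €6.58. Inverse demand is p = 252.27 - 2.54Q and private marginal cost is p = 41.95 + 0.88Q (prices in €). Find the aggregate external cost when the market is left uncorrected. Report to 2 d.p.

Market equilibrium (private): 41.95 + 0.88Q = 252.27 - 2.54Q → Q_m = 61.4971.
Total external cost = MEC × Q_m = 6.58 × 61.4971 = 404.6509.

€404.65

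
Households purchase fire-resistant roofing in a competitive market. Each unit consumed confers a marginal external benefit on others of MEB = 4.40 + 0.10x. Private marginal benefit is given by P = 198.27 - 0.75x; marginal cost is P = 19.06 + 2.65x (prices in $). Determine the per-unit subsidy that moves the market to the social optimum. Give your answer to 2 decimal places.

Social marginal benefit = demand + MEB = 202.67 - 0.65x.
Set SMB = MC: 202.67 - 0.65x = 19.06 + 2.65x → x* = 55.6394.
The Pigouvian subsidy equals MEB at x*: 4.40 + 0.10×55.6394 = 9.9639.

subsidy = $9.96 per unit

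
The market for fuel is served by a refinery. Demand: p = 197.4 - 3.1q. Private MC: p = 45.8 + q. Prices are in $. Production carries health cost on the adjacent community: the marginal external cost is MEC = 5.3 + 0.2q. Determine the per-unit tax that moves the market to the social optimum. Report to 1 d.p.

tax = $12.1 per unit

Social marginal cost = private MC + MEC = 51.1 + 1.2q.
Set SMC = demand: 51.1 + 1.2q = 197.4 - 3.1q → q* = 34.0233.
The Pigouvian tax equals MEC at q*: 5.3 + 0.2×34.0233 = 12.1047.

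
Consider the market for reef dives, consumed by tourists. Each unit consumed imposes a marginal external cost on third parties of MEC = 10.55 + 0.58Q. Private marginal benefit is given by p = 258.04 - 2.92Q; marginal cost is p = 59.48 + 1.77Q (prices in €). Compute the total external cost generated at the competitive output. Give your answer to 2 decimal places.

Market equilibrium (private): 59.48 + 1.77Q = 258.04 - 2.92Q → Q_m = 42.3369.
Total external cost = ∫₀^{Q_m} (10.55 + 0.58Q) dQ = 10.55×42.3369 + ½×0.58×42.3369² = 966.4541.

€966.45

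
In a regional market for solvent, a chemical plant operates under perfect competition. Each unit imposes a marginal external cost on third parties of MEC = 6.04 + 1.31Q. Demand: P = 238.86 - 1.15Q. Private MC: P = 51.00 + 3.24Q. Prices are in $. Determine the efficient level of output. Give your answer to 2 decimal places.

Q* = 31.90

Social marginal cost = private MC + MEC = 57.04 + 4.55Q.
Set SMC = demand: 57.04 + 4.55Q = 238.86 - 1.15Q → Q* = 31.8982.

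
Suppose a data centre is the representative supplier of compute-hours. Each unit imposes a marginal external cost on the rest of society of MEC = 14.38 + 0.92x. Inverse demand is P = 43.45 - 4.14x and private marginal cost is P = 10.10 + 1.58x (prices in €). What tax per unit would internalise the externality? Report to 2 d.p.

tax = €17.01 per unit

Social marginal cost = private MC + MEC = 24.48 + 2.50x.
Set SMC = demand: 24.48 + 2.50x = 43.45 - 4.14x → x* = 2.8569.
The Pigouvian tax equals MEC at x*: 14.38 + 0.92×2.8569 = 17.0083.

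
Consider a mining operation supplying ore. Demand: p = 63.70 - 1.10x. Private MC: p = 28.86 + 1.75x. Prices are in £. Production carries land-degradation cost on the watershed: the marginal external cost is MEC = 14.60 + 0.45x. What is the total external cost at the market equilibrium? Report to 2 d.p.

£212.10

Market equilibrium (private): 28.86 + 1.75x = 63.70 - 1.10x → x_m = 12.2246.
Total external cost = ∫₀^{x_m} (14.60 + 0.45x) dx = 14.60×12.2246 + ½×0.45×12.2246² = 212.1034.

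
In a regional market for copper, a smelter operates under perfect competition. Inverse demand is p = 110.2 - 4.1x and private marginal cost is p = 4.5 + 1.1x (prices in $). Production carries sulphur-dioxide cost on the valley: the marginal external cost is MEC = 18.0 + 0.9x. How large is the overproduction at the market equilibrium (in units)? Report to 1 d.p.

5.9 units

Market equilibrium (private): 4.5 + 1.1x = 110.2 - 4.1x → x_m = 20.3269.
Social marginal cost = private MC + MEC = 22.5 + 2.0x.
Set SMC = demand: 22.5 + 2.0x = 110.2 - 4.1x → x* = 14.3770.
Gap = |20.3269 − 14.3770| = 5.9499.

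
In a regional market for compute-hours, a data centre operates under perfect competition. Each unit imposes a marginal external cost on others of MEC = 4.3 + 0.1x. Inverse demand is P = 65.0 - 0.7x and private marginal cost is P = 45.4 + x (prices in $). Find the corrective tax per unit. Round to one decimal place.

tax = $5.2 per unit

Social marginal cost = private MC + MEC = 49.7 + 1.1x.
Set SMC = demand: 49.7 + 1.1x = 65.0 - 0.7x → x* = 8.5000.
The Pigouvian tax equals MEC at x*: 4.3 + 0.1×8.5000 = 5.1500.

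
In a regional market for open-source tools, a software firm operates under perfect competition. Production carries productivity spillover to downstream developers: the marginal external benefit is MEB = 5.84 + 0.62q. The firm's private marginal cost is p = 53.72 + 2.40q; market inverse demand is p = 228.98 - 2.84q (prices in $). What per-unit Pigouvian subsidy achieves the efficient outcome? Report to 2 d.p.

subsidy = $30.14 per unit

Social marginal cost = private MC − MEB = 47.88 + 1.78q.
Set SMC = demand: 47.88 + 1.78q = 228.98 - 2.84q → q* = 39.1991.
The Pigouvian subsidy equals MEB at q*: 5.84 + 0.62×39.1991 = 30.1434.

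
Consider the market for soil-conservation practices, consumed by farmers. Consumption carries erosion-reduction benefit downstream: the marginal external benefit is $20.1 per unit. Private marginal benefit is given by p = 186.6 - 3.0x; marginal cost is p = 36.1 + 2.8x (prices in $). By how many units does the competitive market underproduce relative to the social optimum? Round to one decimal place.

Market equilibrium (private): 36.1 + 2.8x = 186.6 - 3.0x → x_m = 25.9483.
Social marginal benefit = demand + MEB = 206.7 - 3.0x.
Set SMB = MC: 206.7 - 3.0x = 36.1 + 2.8x → x* = 29.4138.
Gap = |25.9483 − 29.4138| = 3.4655.

3.5 units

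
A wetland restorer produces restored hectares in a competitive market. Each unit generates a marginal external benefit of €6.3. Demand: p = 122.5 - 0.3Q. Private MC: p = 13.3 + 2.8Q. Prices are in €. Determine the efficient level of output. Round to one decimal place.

Social marginal cost = private MC − MEB = 7.0 + 2.8Q.
Set SMC = demand: 7.0 + 2.8Q = 122.5 - 0.3Q → Q* = 37.2581.

Q* = 37.3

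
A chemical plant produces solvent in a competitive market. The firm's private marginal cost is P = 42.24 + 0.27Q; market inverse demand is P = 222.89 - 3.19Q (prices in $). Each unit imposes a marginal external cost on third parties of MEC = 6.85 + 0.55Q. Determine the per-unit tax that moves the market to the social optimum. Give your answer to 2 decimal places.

tax = $30.69 per unit

Social marginal cost = private MC + MEC = 49.09 + 0.82Q.
Set SMC = demand: 49.09 + 0.82Q = 222.89 - 3.19Q → Q* = 43.3416.
The Pigouvian tax equals MEC at Q*: 6.85 + 0.55×43.3416 = 30.6879.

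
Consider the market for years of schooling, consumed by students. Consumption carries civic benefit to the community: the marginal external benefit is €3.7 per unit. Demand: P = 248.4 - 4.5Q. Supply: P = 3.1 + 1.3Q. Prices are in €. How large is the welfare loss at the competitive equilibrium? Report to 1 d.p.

Market equilibrium (private): 3.1 + 1.3Q = 248.4 - 4.5Q → Q_m = 42.2931.
Social marginal benefit = demand + MEB = 252.1 - 4.5Q.
Set SMB = MC: 252.1 - 4.5Q = 3.1 + 1.3Q → Q* = 42.9310.
The welfare-loss triangle has base |Q_m − Q*| and height MEB(Q_m) (the vertical gap between SMB and MC is zero at Q* and MEB at Q_m).
DWL = ½ × 0.6379 × 3.7000 = 1.1801.

DWL = €1.2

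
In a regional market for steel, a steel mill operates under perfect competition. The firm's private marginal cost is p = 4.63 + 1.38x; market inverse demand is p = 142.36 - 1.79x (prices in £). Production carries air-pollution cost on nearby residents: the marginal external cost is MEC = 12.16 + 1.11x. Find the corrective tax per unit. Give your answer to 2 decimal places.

tax = £44.73 per unit

Social marginal cost = private MC + MEC = 16.79 + 2.49x.
Set SMC = demand: 16.79 + 2.49x = 142.36 - 1.79x → x* = 29.3388.
The Pigouvian tax equals MEC at x*: 12.16 + 1.11×29.3388 = 44.7261.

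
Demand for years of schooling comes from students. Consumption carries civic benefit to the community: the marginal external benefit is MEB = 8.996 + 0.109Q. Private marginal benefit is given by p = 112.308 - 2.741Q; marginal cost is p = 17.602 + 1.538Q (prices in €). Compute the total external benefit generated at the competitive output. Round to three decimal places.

€225.803

Market equilibrium (private): 17.602 + 1.538Q = 112.308 - 2.741Q → Q_m = 22.1327.
Total external benefit = ∫₀^{Q_m} (8.996 + 0.109Q) dQ = 8.996×22.1327 + ½×0.109×22.1327² = 225.8029.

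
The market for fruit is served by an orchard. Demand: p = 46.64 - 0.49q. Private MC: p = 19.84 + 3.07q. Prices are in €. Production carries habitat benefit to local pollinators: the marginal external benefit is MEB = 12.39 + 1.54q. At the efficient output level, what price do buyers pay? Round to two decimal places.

P = €37.13

Social marginal cost = private MC − MEB = 7.45 + 1.53q.
Set SMC = demand: 7.45 + 1.53q = 46.64 - 0.49q → q* = 19.4010.
Consumer price on the demand curve at q*: 46.64 − 0.49×19.4010 = 37.1335.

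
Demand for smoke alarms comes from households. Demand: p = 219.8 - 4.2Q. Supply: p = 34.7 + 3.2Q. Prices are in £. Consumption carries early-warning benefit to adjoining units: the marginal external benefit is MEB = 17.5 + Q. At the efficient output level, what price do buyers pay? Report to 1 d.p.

P = £86.8

Social marginal benefit = demand + MEB = 237.3 - 3.2Q.
Set SMB = MC: 237.3 - 3.2Q = 34.7 + 3.2Q → Q* = 31.6563.
Consumer price on the demand curve at Q*: 219.8 − 4.2×31.6563 = 86.8435.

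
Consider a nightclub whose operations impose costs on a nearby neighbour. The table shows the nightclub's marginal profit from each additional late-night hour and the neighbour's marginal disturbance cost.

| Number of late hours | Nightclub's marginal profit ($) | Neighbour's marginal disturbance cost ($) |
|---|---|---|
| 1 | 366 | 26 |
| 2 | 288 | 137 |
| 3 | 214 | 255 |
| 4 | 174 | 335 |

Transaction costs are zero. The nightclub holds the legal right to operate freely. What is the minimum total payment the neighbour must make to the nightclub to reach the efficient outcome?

$388

Left alone the nightclub would choose level 4 (marginal profit stays positive).
Efficient level: k* = 2 (marginal profit ≥ marginal disturbance cost through 2).
The neighbour must at least cover the nightclub's forgone profit from cutting 4→2: 214 + 174 = 388.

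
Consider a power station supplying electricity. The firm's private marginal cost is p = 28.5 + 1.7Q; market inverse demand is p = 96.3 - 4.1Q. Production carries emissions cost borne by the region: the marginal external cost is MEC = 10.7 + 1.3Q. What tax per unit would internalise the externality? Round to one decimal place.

tax = 21.2 per unit

Social marginal cost = private MC + MEC = 39.2 + 3.0Q.
Set SMC = demand: 39.2 + 3.0Q = 96.3 - 4.1Q → Q* = 8.0423.
The Pigouvian tax equals MEC at Q*: 10.7 + 1.3×8.0423 = 21.1550.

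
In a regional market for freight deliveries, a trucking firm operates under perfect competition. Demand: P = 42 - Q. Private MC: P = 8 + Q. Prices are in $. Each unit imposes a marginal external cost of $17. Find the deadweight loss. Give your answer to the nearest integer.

Market equilibrium (private): 8 + Q = 42 - Q → Q_m = 17.0000.
Social marginal cost = private MC + MEC = 25 + Q.
Set SMC = demand: 25 + Q = 42 - Q → Q* = 8.5000.
The welfare-loss triangle has base |Q_m − Q*| and height MEC(Q_m) (the vertical gap between SMC and demand is zero at Q* and MEC at Q_m).
DWL = ½ × 8.5000 × 17.0000 = 72.2500.

DWL = $72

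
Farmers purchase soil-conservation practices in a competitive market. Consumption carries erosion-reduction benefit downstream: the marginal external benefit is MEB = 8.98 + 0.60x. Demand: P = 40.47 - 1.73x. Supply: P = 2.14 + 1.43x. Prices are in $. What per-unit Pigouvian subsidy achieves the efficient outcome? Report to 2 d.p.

subsidy = $20.07 per unit

Social marginal benefit = demand + MEB = 49.45 - 1.13x.
Set SMB = MC: 49.45 - 1.13x = 2.14 + 1.43x → x* = 18.4805.
The Pigouvian subsidy equals MEB at x*: 8.98 + 0.60×18.4805 = 20.0683.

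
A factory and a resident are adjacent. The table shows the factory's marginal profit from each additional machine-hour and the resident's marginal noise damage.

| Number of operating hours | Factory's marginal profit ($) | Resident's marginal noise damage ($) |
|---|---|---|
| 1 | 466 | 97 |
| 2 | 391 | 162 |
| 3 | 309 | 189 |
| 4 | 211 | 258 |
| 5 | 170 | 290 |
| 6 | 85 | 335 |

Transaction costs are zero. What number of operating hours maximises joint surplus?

Bargaining reaches the level where marginal profit last exceeds marginal noise damage.
That holds through level 3 (309 ≥ 189) but not at 4 (211 < 258).

3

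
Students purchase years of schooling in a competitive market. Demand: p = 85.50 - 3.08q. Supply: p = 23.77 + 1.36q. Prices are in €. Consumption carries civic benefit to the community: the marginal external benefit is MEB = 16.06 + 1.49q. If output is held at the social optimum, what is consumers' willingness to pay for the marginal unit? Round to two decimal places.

P = €4.28

Social marginal benefit = demand + MEB = 101.56 - 1.59q.
Set SMB = MC: 101.56 - 1.59q = 23.77 + 1.36q → q* = 26.3695.
Consumer price on the demand curve at q*: 85.50 − 3.08×26.3695 = 4.2819.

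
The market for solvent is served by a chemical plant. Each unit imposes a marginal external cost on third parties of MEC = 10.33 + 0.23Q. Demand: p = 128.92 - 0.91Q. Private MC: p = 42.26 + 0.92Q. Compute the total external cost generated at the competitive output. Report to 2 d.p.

Market equilibrium (private): 42.26 + 0.92Q = 128.92 - 0.91Q → Q_m = 47.3552.
Total external cost = ∫₀^{Q_m} (10.33 + 0.23Q) dQ = 10.33×47.3552 + ½×0.23×47.3552² = 747.0684.

747.07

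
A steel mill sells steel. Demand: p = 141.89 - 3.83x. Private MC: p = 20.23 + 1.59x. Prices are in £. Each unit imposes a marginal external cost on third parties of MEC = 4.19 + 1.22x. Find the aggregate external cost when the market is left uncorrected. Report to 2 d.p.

Market equilibrium (private): 20.23 + 1.59x = 141.89 - 3.83x → x_m = 22.4465.
Total external cost = ∫₀^{x_m} (4.19 + 1.22x) dx = 4.19×22.4465 + ½×1.22×22.4465² = 401.3965.

£401.40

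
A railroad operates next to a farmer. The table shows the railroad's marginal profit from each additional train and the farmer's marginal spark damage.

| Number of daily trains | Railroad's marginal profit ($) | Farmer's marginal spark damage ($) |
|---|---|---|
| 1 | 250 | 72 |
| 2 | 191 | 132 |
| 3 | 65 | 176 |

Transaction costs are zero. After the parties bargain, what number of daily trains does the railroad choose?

Bargaining reaches the level where marginal profit last exceeds marginal spark damage.
That holds through level 2 (191 ≥ 132) but not at 3 (65 < 176).

2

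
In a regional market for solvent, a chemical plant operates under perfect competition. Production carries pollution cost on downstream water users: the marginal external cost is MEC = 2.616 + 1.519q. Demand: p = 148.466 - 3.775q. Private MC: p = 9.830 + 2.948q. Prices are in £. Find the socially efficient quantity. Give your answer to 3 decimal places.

Social marginal cost = private MC + MEC = 12.446 + 4.467q.
Set SMC = demand: 12.446 + 4.467q = 148.466 - 3.775q → q* = 16.5033.

q* = 16.503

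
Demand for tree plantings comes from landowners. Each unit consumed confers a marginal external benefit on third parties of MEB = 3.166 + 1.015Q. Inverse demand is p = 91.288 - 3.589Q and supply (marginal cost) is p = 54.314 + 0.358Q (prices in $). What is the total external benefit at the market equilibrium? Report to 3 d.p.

$74.192

Market equilibrium (private): 54.314 + 0.358Q = 91.288 - 3.589Q → Q_m = 9.3676.
Total external benefit = ∫₀^{Q_m} (3.166 + 1.015Q) dQ = 3.166×9.3676 + ½×1.015×9.3676² = 74.1919.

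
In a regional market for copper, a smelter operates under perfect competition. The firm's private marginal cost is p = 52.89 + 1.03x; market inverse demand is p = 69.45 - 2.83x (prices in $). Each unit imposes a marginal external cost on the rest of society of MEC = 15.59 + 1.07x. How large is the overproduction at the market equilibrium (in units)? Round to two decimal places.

Market equilibrium (private): 52.89 + 1.03x = 69.45 - 2.83x → x_m = 4.2902.
Social marginal cost = private MC + MEC = 68.48 + 2.10x.
Set SMC = demand: 68.48 + 2.10x = 69.45 - 2.83x → x* = 0.1968.
Gap = |4.2902 − 0.1968| = 4.0934.

4.09 units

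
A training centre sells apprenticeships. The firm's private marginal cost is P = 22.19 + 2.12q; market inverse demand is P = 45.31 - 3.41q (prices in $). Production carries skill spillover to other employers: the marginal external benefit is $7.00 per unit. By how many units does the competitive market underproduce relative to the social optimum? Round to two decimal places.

Market equilibrium (private): 22.19 + 2.12q = 45.31 - 3.41q → q_m = 4.1808.
Social marginal cost = private MC − MEB = 15.19 + 2.12q.
Set SMC = demand: 15.19 + 2.12q = 45.31 - 3.41q → q* = 5.4467.
Gap = |4.1808 − 5.4467| = 1.2659.

1.27 units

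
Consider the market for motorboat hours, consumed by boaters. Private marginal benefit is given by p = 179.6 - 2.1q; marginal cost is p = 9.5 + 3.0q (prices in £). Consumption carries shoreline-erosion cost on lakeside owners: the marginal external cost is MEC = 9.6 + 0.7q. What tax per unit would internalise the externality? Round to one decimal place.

tax = £29.0 per unit

Social marginal benefit = demand − MEC = 170.0 - 2.8q.
Set SMB = MC: 170.0 - 2.8q = 9.5 + 3.0q → q* = 27.6724.
The Pigouvian tax equals MEC at q*: 9.6 + 0.7×27.6724 = 28.9707.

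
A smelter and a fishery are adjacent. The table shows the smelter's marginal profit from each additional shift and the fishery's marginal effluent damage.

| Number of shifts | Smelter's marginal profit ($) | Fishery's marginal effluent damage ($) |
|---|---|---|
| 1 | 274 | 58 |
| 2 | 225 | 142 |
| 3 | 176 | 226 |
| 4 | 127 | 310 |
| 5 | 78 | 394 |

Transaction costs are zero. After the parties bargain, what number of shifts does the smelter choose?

2

Bargaining reaches the level where marginal profit last exceeds marginal effluent damage.
That holds through level 2 (225 ≥ 142) but not at 3 (176 < 226).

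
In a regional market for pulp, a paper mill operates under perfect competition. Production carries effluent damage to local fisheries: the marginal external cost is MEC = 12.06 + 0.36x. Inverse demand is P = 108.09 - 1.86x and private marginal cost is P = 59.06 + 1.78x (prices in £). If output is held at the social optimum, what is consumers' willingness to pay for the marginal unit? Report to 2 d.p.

Social marginal cost = private MC + MEC = 71.12 + 2.14x.
Set SMC = demand: 71.12 + 2.14x = 108.09 - 1.86x → x* = 9.2425.
Consumer price on the demand curve at x*: 108.09 − 1.86×9.2425 = 90.8990.

P = £90.90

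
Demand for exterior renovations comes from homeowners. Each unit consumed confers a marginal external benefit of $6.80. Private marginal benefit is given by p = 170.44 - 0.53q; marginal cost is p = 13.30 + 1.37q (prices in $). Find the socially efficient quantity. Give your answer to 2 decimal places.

Social marginal benefit = demand + MEB = 177.24 - 0.53q.
Set SMB = MC: 177.24 - 0.53q = 13.30 + 1.37q → q* = 86.2842.

q* = 86.28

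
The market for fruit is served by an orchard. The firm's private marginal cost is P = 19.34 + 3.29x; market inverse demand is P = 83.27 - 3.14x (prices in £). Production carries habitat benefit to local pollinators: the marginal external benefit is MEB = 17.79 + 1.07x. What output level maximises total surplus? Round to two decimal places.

x* = 15.25

Social marginal cost = private MC − MEB = 1.55 + 2.22x.
Set SMC = demand: 1.55 + 2.22x = 83.27 - 3.14x → x* = 15.2463.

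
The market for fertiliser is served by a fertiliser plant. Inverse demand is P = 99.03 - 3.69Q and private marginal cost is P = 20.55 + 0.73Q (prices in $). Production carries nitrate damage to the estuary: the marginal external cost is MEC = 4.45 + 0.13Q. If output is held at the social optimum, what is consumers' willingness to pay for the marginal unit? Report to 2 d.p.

P = $38.99

Social marginal cost = private MC + MEC = 25.00 + 0.86Q.
Set SMC = demand: 25.00 + 0.86Q = 99.03 - 3.69Q → Q* = 16.2703.
Consumer price on the demand curve at Q*: 99.03 − 3.69×16.2703 = 38.9926.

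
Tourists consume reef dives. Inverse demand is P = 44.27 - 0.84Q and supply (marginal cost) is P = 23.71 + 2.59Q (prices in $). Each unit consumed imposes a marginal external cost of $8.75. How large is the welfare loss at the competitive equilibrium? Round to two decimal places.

Market equilibrium (private): 23.71 + 2.59Q = 44.27 - 0.84Q → Q_m = 5.9942.
Social marginal benefit = demand − MEC = 35.52 - 0.84Q.
Set SMB = MC: 35.52 - 0.84Q = 23.71 + 2.59Q → Q* = 3.4431.
Between Q* and Q_m the wedge MC − SMB runs linearly from 0 to MEC(Q_m), so the loss is a triangle.
DWL = ½ × 2.5511 × 8.7500 = 11.1611.

DWL = $11.16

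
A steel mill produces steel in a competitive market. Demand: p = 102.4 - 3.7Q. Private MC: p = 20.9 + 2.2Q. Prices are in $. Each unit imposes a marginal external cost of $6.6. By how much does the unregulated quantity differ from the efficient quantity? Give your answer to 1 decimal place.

1.1 units

Market equilibrium (private): 20.9 + 2.2Q = 102.4 - 3.7Q → Q_m = 13.8136.
Social marginal cost = private MC + MEC = 27.5 + 2.2Q.
Set SMC = demand: 27.5 + 2.2Q = 102.4 - 3.7Q → Q* = 12.6949.
Gap = |13.8136 − 12.6949| = 1.1187.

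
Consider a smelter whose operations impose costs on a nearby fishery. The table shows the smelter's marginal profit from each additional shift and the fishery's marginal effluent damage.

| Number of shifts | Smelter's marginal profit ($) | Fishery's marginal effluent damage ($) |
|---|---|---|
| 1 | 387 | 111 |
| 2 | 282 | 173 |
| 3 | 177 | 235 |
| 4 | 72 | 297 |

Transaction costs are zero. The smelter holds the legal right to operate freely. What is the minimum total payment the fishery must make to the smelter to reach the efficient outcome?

Left alone the smelter would choose level 4 (marginal profit stays positive).
Efficient level: k* = 2 (marginal profit ≥ marginal effluent damage through 2).
The fishery must at least cover the smelter's forgone profit from cutting 4→2: 177 + 72 = 249.

$249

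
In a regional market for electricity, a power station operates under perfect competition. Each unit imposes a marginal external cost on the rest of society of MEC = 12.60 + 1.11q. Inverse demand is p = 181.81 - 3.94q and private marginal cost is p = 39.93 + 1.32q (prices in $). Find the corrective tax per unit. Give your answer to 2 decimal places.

tax = $35.13 per unit

Social marginal cost = private MC + MEC = 52.53 + 2.43q.
Set SMC = demand: 52.53 + 2.43q = 181.81 - 3.94q → q* = 20.2951.
The Pigouvian tax equals MEC at q*: 12.60 + 1.11×20.2951 = 35.1276.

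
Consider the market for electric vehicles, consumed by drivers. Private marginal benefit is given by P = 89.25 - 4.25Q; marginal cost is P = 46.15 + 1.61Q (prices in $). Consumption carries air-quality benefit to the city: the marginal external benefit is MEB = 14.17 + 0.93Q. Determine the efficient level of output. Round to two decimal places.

Q* = 11.62

Social marginal benefit = demand + MEB = 103.42 - 3.32Q.
Set SMB = MC: 103.42 - 3.32Q = 46.15 + 1.61Q → Q* = 11.6166.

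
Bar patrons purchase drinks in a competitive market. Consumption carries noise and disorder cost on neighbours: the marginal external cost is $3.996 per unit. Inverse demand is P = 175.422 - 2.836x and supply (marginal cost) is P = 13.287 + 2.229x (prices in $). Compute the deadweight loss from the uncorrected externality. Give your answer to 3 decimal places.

DWL = $1.576

Market equilibrium (private): 13.287 + 2.229x = 175.422 - 2.836x → x_m = 32.0109.
Social marginal benefit = demand − MEC = 171.426 - 2.836x.
Set SMB = MC: 171.426 - 2.836x = 13.287 + 2.229x → x* = 31.2219.
Between x* and x_m the wedge MC − SMB runs linearly from 0 to MEC(x_m), so the loss is a triangle.
DWL = ½ × 0.7890 × 3.9960 = 1.5764.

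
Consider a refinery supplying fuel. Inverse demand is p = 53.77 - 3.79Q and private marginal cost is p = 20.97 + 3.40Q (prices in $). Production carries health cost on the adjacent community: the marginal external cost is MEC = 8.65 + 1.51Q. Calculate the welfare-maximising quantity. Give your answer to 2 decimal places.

Q* = 2.78

Social marginal cost = private MC + MEC = 29.62 + 4.91Q.
Set SMC = demand: 29.62 + 4.91Q = 53.77 - 3.79Q → Q* = 2.7759.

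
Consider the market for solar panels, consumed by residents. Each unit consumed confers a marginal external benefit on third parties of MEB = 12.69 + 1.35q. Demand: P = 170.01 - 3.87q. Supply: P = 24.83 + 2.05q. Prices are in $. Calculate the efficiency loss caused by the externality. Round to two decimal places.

Market equilibrium (private): 24.83 + 2.05q = 170.01 - 3.87q → q_m = 24.5236.
Social marginal benefit = demand + MEB = 182.70 - 2.52q.
Set SMB = MC: 182.70 - 2.52q = 24.83 + 2.05q → q* = 34.5449.
The loss is the area between SMB and MC from q* to q_m; with linear curves that's a triangle of height MEB(q_m).
DWL = ½ × 10.0213 × 45.7969 = 229.4722.

DWL = $229.47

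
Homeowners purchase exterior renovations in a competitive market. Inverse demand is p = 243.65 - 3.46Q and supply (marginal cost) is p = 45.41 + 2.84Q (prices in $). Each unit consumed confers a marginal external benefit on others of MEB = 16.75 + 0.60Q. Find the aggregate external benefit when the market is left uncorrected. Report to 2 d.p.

$824.11

Market equilibrium (private): 45.41 + 2.84Q = 243.65 - 3.46Q → Q_m = 31.4667.
Total external benefit = ∫₀^{Q_m} (16.75 + 0.60Q) dQ = 16.75×31.4667 + ½×0.60×31.4667² = 824.1132.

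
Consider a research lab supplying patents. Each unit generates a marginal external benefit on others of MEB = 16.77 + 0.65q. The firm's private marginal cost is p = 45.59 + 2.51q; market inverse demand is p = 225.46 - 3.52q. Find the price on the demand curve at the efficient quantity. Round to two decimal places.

Social marginal cost = private MC − MEB = 28.82 + 1.86q.
Set SMC = demand: 28.82 + 1.86q = 225.46 - 3.52q → q* = 36.5502.
Consumer price on the demand curve at q*: 225.46 − 3.52×36.5502 = 96.8033.

P = 96.80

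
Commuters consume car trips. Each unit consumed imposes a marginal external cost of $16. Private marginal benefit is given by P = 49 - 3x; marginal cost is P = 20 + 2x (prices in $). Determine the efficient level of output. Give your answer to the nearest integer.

x* = 3

Social marginal benefit = demand − MEC = 33 - 3x.
Set SMB = MC: 33 - 3x = 20 + 2x → x* = 2.6000.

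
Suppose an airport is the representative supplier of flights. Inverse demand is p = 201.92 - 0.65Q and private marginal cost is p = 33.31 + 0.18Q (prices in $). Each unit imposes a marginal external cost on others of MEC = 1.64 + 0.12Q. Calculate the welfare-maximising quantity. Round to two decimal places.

Social marginal cost = private MC + MEC = 34.95 + 0.30Q.
Set SMC = demand: 34.95 + 0.30Q = 201.92 - 0.65Q → Q* = 175.7579.

Q* = 175.76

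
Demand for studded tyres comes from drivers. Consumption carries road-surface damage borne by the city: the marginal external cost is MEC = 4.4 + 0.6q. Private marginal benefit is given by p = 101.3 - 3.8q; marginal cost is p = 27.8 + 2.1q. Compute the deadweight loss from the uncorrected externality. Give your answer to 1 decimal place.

DWL = 10.8

Market equilibrium (private): 27.8 + 2.1q = 101.3 - 3.8q → q_m = 12.4576.
Social marginal benefit = demand − MEC = 96.9 - 4.4q.
Set SMB = MC: 96.9 - 4.4q = 27.8 + 2.1q → q* = 10.6308.
The welfare-loss triangle has base |q_m − q*| and height MEC(q_m) (the vertical gap between SMB and MC is zero at q* and MEC at q_m).
DWL = ½ × 1.8268 × 11.8746 = 10.8463.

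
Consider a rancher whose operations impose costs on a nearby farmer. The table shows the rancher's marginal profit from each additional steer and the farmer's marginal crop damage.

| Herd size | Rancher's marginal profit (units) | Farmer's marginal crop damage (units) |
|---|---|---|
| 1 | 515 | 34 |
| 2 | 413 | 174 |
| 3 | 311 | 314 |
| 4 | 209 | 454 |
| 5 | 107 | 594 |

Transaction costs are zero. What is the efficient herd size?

Bargaining reaches the level where marginal profit last exceeds marginal crop damage.
That holds through level 2 (413 ≥ 174) but not at 3 (311 < 314).

2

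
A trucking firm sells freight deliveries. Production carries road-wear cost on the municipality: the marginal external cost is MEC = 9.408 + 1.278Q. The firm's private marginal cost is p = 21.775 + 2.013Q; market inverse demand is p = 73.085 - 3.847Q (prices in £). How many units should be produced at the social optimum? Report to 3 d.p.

Social marginal cost = private MC + MEC = 31.183 + 3.291Q.
Set SMC = demand: 31.183 + 3.291Q = 73.085 - 3.847Q → Q* = 5.8703.

Q* = 5.870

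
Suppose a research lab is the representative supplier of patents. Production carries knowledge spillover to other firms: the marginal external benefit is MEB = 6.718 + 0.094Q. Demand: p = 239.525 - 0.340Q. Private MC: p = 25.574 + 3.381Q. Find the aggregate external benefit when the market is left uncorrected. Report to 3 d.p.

Market equilibrium (private): 25.574 + 3.381Q = 239.525 - 0.340Q → Q_m = 57.4983.
Total external benefit = ∫₀^{Q_m} (6.718 + 0.094Q) dQ = 6.718×57.4983 + ½×0.094×57.4983² = 541.6581.

541.658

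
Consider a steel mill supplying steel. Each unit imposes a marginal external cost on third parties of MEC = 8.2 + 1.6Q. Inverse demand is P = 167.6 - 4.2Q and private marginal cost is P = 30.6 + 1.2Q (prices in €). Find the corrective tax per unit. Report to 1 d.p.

tax = €37.6 per unit

Social marginal cost = private MC + MEC = 38.8 + 2.8Q.
Set SMC = demand: 38.8 + 2.8Q = 167.6 - 4.2Q → Q* = 18.4000.
The Pigouvian tax equals MEC at Q*: 8.2 + 1.6×18.4000 = 37.6400.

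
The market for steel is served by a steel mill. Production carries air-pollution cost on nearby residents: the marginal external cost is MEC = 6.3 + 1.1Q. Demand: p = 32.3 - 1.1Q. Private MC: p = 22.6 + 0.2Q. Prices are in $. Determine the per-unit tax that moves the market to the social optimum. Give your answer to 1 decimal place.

tax = $7.9 per unit

Social marginal cost = private MC + MEC = 28.9 + 1.3Q.
Set SMC = demand: 28.9 + 1.3Q = 32.3 - 1.1Q → Q* = 1.4167.
The Pigouvian tax equals MEC at Q*: 6.3 + 1.1×1.4167 = 7.8584.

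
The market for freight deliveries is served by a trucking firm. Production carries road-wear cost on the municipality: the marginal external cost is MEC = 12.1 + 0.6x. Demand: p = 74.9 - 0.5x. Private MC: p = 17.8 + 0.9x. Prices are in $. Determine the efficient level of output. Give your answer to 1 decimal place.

x* = 22.5

Social marginal cost = private MC + MEC = 29.9 + 1.5x.
Set SMC = demand: 29.9 + 1.5x = 74.9 - 0.5x → x* = 22.5000.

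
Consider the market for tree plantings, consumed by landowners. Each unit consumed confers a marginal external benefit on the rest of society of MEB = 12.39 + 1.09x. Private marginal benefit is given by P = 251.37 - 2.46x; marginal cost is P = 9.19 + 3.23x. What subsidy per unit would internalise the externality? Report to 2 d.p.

subsidy = 72.71 per unit

Social marginal benefit = demand + MEB = 263.76 - 1.37x.
Set SMB = MC: 263.76 - 1.37x = 9.19 + 3.23x → x* = 55.3413.
The Pigouvian subsidy equals MEB at x*: 12.39 + 1.09×55.3413 = 72.7120.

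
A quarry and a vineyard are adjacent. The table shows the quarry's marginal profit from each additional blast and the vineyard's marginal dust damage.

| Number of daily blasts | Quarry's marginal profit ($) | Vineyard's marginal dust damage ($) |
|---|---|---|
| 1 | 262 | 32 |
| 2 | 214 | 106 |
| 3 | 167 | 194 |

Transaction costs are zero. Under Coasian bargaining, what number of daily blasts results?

2

Bargaining reaches the level where marginal profit last exceeds marginal dust damage.
That holds through level 2 (214 ≥ 106) but not at 3 (167 < 194).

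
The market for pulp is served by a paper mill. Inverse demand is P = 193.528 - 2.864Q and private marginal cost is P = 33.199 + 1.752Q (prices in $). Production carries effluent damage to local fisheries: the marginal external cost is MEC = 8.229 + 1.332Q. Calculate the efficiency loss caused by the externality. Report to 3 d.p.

Market equilibrium (private): 33.199 + 1.752Q = 193.528 - 2.864Q → Q_m = 34.7333.
Social marginal cost = private MC + MEC = 41.428 + 3.084Q.
Set SMC = demand: 41.428 + 3.084Q = 193.528 - 2.864Q → Q* = 25.5716.
The loss is the area between SMC and demand from Q* to Q_m; with linear curves that's a triangle of height MEC(Q_m).
DWL = ½ × 9.1617 × 54.4938 = 249.6279.

DWL = $249.628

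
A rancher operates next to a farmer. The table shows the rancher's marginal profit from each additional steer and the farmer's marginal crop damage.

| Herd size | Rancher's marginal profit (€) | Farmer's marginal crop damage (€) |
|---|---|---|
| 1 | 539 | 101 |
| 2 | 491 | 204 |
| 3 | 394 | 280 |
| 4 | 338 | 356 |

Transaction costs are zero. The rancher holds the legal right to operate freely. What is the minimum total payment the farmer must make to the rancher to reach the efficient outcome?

Left alone the rancher would choose level 4 (marginal profit stays positive).
Efficient level: k* = 3 (marginal profit ≥ marginal crop damage through 3).
The farmer must at least cover the rancher's forgone profit from cutting 4→3: 338 = 338.

€338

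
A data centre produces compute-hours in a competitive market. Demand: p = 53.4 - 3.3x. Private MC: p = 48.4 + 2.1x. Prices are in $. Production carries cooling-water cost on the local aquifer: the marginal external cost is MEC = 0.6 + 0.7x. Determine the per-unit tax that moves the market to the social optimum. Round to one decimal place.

Social marginal cost = private MC + MEC = 49.0 + 2.8x.
Set SMC = demand: 49.0 + 2.8x = 53.4 - 3.3x → x* = 0.7213.
The Pigouvian tax equals MEC at x*: 0.6 + 0.7×0.7213 = 1.1049.

tax = $1.1 per unit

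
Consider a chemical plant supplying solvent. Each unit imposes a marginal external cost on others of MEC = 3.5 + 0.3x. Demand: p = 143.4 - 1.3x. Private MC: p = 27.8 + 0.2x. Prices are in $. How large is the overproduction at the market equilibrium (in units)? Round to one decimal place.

Market equilibrium (private): 27.8 + 0.2x = 143.4 - 1.3x → x_m = 77.0667.
Social marginal cost = private MC + MEC = 31.3 + 0.5x.
Set SMC = demand: 31.3 + 0.5x = 143.4 - 1.3x → x* = 62.2778.
Gap = |77.0667 − 62.2778| = 14.7889.

14.8 units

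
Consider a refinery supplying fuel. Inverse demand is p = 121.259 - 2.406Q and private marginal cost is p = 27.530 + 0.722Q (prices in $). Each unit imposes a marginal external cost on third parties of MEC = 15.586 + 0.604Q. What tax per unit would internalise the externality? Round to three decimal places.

tax = $28.233 per unit

Social marginal cost = private MC + MEC = 43.116 + 1.326Q.
Set SMC = demand: 43.116 + 1.326Q = 121.259 - 2.406Q → Q* = 20.9386.
The Pigouvian tax equals MEC at Q*: 15.586 + 0.604×20.9386 = 28.2329.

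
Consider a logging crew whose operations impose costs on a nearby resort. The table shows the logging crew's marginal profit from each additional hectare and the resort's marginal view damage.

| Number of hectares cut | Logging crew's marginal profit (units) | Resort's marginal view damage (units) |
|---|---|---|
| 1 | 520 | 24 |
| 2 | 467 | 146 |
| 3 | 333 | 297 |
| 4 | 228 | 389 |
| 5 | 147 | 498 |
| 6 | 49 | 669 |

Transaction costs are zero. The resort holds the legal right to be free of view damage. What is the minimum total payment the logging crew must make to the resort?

467

Efficient level: marginal profit ≥ marginal view damage through level 3, so k* = 3.
With the resort holding the right, the logging crew must at least compensate total damage at k*: 24 + 146 + 297 = 467.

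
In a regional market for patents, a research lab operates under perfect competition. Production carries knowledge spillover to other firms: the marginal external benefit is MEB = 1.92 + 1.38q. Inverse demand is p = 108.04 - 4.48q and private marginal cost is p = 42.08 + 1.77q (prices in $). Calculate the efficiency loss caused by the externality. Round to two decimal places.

Market equilibrium (private): 42.08 + 1.77q = 108.04 - 4.48q → q_m = 10.5536.
Social marginal cost = private MC − MEB = 40.16 + 0.39q.
Set SMC = demand: 40.16 + 0.39q = 108.04 - 4.48q → q* = 13.9384.
The welfare-loss triangle has base |q_m − q*| and height MEB(q_m) (the vertical gap between SMC and demand is zero at q* and MEB at q_m).
DWL = ½ × 3.3848 × 16.4840 = 27.8975.

DWL = $27.90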